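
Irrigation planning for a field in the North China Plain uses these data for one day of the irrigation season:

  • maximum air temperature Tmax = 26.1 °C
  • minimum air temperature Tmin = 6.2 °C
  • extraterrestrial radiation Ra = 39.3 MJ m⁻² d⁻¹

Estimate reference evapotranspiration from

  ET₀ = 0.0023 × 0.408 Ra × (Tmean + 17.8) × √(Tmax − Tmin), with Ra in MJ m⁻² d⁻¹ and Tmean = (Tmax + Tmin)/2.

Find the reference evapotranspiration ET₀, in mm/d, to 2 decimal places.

5.59 mm/d

Tmean = (26.1 + 6.2)/2 = 16.15 °C
0.408 Ra = 0.408 × 39.3 = 16.0344 mm/d equivalent
ET₀ = 0.0023 × 16.0344 × (16.15 + 17.8) × √19.9 = 0.0023 × 16.0344 × 33.95 × 4.4609 = 5.5853 mm/d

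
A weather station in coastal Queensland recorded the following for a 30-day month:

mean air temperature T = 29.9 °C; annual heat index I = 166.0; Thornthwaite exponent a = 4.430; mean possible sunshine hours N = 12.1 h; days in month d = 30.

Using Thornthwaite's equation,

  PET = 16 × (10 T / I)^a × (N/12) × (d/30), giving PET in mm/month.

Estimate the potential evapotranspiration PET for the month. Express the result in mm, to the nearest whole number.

10T/I = 10 × 29.9 / 166.0 = 1.8012
(10T/I)^a = 1.8012^4.430 = 13.5562
Uncorrected PET = 16 × 13.5562 = 216.899 mm
Correction = (N/12)(d/30) = (12.1/12)(30/30) = 1.0083
PET = 216.899 × 1.0083 = 218.699 mm/month

219 mm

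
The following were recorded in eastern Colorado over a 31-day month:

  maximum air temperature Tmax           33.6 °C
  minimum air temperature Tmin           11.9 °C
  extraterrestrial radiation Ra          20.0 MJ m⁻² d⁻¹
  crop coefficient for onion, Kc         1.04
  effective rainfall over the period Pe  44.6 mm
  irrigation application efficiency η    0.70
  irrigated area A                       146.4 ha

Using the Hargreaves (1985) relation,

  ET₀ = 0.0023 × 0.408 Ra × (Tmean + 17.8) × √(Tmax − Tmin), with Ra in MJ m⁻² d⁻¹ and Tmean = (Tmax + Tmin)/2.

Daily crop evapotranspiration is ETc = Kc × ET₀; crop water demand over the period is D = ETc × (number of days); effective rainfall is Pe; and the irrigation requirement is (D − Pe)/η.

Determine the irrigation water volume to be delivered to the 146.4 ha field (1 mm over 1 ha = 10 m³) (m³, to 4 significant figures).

145800 m³

Tmean = (33.6 + 11.9)/2 = 22.75 °C
0.408 Ra = 0.408 × 20.0 = 8.1600 mm/d equivalent
ET₀ = 0.0023 × 8.1600 × (22.75 + 17.8) × √21.7 = 0.0023 × 8.1600 × 40.55 × 4.6583 = 3.5452 mm/d
ETc = Kc × ET₀ = 1.04 × 3.5452 = 3.6870 mm/d
Crop demand D = ETc × 31 d = 3.6870 × 31 = 114.297 mm
D − Pe = 114.297 − 44.6 = 69.697 mm
Gross irrigation = 69.697 / 0.70 = 99.567 mm
Volume = 99.567 mm × 146.4 ha × 10 = 145766.1 m³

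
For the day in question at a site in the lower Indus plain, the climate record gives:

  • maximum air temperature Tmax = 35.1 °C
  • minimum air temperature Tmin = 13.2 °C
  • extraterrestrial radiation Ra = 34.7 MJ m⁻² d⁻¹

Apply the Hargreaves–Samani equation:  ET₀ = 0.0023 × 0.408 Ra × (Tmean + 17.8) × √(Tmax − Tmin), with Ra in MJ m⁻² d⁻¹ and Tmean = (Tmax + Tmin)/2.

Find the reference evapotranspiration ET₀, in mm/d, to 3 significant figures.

Tmean = (35.1 + 13.2)/2 = 24.15 °C
0.408 Ra = 0.408 × 34.7 = 14.1576 mm/d equivalent
ET₀ = 0.0023 × 14.1576 × (24.15 + 17.8) × √21.9 = 0.0023 × 14.1576 × 41.95 × 4.6797 = 6.3925 mm/d

6.39 mm/d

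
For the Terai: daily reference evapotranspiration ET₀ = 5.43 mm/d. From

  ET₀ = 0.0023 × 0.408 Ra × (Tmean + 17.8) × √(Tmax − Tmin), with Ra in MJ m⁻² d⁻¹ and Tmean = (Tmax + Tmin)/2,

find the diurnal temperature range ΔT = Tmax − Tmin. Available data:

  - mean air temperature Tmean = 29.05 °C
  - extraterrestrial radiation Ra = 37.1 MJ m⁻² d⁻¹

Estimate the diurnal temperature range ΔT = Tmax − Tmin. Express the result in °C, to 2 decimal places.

√ΔT = ET₀ / [0.0023 × 0.408 × Ra × (Tmean+17.8)] = 5.43 / (0.0023 × 15.1368 × 46.85) = 3.3291
ΔT = 3.3291² = 11.083 °C

11.08 °C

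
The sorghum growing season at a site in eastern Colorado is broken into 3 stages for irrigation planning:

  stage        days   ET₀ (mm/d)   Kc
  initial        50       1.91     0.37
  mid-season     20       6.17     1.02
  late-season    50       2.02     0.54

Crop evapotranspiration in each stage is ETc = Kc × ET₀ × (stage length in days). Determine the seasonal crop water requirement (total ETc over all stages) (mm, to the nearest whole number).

initial: 0.37 × 1.91 × 50 = 35.34 mm
mid-season: 1.02 × 6.17 × 20 = 125.87 mm
late-season: 0.54 × 2.02 × 50 = 54.54 mm
Seasonal total = 215.75 mm

216 mm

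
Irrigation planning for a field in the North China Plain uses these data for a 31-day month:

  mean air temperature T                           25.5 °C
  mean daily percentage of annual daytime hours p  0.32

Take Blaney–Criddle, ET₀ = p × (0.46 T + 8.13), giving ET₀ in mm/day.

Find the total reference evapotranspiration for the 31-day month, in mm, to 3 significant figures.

ET₀ = 0.32 × (0.46 × 25.5 + 8.13) = 0.32 × 19.860 = 6.3552 mm/d
Monthly total = 6.3552 × 31 = 197.011 mm

197 mm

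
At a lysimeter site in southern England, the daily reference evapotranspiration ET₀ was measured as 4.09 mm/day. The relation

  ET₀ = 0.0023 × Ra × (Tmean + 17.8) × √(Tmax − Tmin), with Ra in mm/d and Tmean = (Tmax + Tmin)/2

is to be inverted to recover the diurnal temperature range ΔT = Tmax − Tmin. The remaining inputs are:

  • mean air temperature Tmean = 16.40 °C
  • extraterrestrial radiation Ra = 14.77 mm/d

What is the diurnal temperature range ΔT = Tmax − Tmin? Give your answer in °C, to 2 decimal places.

12.39 °C

√ΔT = ET₀ / [0.0023 × Ra × (Tmean+17.8)] = 4.09 / (0.0023 × 14.77 × 34.20) = 3.5204
ΔT = 3.5204² = 12.393 °C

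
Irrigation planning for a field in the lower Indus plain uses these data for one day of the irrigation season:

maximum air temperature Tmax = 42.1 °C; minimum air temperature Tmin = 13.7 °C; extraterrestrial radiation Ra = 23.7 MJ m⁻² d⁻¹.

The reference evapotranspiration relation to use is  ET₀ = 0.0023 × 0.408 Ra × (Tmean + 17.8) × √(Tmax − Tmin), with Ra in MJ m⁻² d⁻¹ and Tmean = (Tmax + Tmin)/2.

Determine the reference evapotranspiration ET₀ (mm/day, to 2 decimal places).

Tmean = (42.1 + 13.7)/2 = 27.90 °C
0.408 Ra = 0.408 × 23.7 = 9.6696 mm/d equivalent
ET₀ = 0.0023 × 9.6696 × (27.90 + 17.8) × √28.4 = 0.0023 × 9.6696 × 45.70 × 5.3292 = 5.4164 mm/d

5.42 mm/day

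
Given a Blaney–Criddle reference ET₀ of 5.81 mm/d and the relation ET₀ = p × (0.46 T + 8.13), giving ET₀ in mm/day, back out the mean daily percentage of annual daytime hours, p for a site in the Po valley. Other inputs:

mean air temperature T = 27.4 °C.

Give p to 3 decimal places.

p = ET₀ / (0.46 T + 8.13) = 5.81 / (0.46 × 27.4 + 8.13) = 5.81 / 20.734 = 0.2802

0.280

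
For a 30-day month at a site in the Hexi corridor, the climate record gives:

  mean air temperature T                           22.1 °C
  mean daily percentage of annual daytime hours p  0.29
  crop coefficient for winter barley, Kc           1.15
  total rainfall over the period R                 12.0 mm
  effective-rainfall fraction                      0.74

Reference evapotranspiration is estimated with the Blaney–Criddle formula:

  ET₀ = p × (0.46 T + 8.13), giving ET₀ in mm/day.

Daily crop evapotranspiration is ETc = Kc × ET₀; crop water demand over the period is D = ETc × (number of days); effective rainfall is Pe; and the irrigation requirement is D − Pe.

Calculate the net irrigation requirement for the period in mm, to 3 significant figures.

ET₀ = 0.29 × (0.46 × 22.1 + 8.13) = 0.29 × 18.296 = 5.3058 mm/d
ETc = Kc × ET₀ = 1.15 × 5.3058 = 6.1017 mm/d
Crop demand D = ETc × 30 d = 6.1017 × 30 = 183.051 mm
Pe = 0.74 × 12.0 = 8.880 mm
D − Pe = 183.051 − 8.880 = 174.171 mm

174 mm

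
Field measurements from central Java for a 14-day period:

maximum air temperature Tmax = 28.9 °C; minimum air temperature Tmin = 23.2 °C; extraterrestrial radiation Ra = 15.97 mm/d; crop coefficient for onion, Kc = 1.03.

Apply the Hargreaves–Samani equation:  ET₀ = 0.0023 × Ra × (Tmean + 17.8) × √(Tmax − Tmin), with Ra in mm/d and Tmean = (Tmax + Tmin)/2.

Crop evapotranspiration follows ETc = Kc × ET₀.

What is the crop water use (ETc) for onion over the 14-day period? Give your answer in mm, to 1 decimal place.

55.5 mm

Tmean = (28.9 + 23.2)/2 = 26.05 °C
ET₀ = 0.0023 × 15.97 × (26.05 + 17.8) × √5.7 = 0.0023 × 15.97 × 43.85 × 2.3875 = 3.8454 mm/d
ETc = Kc × ET₀ = 1.03 × 3.8454 = 3.9608 mm/d
Over 14 days: 3.9608 × 14 = 55.451 mm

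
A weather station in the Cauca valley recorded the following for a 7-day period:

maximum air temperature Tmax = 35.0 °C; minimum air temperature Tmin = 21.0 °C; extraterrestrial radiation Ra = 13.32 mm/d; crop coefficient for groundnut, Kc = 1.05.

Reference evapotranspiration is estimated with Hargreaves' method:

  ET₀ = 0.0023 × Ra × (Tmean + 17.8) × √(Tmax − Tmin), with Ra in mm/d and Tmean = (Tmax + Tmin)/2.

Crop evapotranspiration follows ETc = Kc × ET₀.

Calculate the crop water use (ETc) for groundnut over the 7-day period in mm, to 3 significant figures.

38.6 mm

Tmean = (35.0 + 21.0)/2 = 28.00 °C
ET₀ = 0.0023 × 13.32 × (28.00 + 17.8) × √14.0 = 0.0023 × 13.32 × 45.80 × 3.7417 = 5.2501 mm/d
ETc = Kc × ET₀ = 1.05 × 5.2501 = 5.5126 mm/d
Over 7 days: 5.5126 × 7 = 38.588 mm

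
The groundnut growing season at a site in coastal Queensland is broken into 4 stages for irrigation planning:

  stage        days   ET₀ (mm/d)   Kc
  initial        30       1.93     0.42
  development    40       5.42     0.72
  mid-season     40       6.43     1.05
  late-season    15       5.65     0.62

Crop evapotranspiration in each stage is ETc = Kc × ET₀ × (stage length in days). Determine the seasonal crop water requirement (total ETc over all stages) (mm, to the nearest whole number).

503 mm

initial: 0.42 × 1.93 × 30 = 24.32 mm
development: 0.72 × 5.42 × 40 = 156.10 mm
mid-season: 1.05 × 6.43 × 40 = 270.06 mm
late-season: 0.62 × 5.65 × 15 = 52.55 mm
Seasonal total = 503.03 mm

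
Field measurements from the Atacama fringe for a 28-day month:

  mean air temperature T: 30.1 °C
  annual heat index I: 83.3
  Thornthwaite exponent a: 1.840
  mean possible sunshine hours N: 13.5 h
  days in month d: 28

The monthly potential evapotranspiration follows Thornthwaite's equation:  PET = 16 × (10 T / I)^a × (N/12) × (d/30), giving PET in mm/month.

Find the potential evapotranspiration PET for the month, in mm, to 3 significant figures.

10T/I = 10 × 30.1 / 83.3 = 3.6134
(10T/I)^a = 3.6134^1.840 = 10.6308
Uncorrected PET = 16 × 10.6308 = 170.093 mm
Correction = (N/12)(d/30) = (13.5/12)(28/30) = 1.0500
PET = 170.093 × 1.0500 = 178.598 mm/month

179 mm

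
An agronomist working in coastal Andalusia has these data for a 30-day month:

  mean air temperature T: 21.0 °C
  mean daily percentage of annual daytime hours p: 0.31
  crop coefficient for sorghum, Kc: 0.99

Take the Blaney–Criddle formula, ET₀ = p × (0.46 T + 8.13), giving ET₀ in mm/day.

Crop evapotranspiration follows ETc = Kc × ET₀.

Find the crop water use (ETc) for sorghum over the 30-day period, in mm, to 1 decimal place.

163.8 mm

ET₀ = 0.31 × (0.46 × 21.0 + 8.13) = 0.31 × 17.790 = 5.5149 mm/d
ETc = Kc × ET₀ = 0.99 × 5.5149 = 5.4598 mm/d
Over 30 days: 5.4598 × 30 = 163.794 mm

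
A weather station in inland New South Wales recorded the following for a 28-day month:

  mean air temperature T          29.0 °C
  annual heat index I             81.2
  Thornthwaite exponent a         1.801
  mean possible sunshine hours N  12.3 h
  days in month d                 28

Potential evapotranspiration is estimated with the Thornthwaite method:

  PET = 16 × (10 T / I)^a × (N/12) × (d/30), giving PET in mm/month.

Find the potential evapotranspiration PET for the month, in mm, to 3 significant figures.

152 mm

10T/I = 10 × 29.0 / 81.2 = 3.5714
(10T/I)^a = 3.5714^1.801 = 9.9006
Uncorrected PET = 16 × 9.9006 = 158.410 mm
Correction = (N/12)(d/30) = (12.3/12)(28/30) = 0.9567
PET = 158.410 × 0.9567 = 151.551 mm/month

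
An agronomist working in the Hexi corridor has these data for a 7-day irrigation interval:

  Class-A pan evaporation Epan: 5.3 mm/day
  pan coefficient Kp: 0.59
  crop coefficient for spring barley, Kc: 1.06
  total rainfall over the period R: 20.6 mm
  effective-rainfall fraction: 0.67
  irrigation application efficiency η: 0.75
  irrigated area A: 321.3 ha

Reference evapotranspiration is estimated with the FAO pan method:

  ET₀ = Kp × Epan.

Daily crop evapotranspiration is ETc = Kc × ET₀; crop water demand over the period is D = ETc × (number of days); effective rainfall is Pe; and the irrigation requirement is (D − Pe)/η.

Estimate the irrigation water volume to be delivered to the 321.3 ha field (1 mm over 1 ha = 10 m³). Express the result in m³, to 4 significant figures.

ET₀ = 0.59 × 5.3 = 3.1270 mm/d
ETc = Kc × ET₀ = 1.06 × 3.1270 = 3.3146 mm/d
Crop demand D = ETc × 7 d = 3.3146 × 7 = 23.202 mm
Pe = 0.67 × 20.6 = 13.802 mm
D − Pe = 23.202 − 13.802 = 9.400 mm
Gross irrigation = 9.400 / 0.75 = 12.533 mm
Volume = 12.533 mm × 321.3 ha × 10 = 40268.5 m³

40270 m³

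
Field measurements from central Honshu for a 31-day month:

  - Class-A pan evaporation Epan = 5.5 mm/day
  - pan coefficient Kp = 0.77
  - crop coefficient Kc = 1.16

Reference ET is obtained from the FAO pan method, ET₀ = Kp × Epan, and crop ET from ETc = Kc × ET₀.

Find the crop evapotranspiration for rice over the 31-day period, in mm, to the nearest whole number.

ET₀ = 0.77 × 5.5 = 4.2350 mm/d
ETc = Kc × ET₀ = 1.16 × 4.2350 = 4.9126 mm/d
Over 31 days: 4.9126 × 31 = 152.291 mm

152 mm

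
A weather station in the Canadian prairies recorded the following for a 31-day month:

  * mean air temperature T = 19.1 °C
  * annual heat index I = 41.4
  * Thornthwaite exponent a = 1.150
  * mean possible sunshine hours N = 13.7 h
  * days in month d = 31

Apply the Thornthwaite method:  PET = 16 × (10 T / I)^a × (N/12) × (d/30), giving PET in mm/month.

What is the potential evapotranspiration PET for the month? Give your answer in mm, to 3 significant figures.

110 mm

10T/I = 10 × 19.1 / 41.4 = 4.6135
(10T/I)^a = 4.6135^1.150 = 5.8028
Uncorrected PET = 16 × 5.8028 = 92.845 mm
Correction = (N/12)(d/30) = (13.7/12)(31/30) = 1.1797
PET = 92.845 × 1.1797 = 109.529 mm/month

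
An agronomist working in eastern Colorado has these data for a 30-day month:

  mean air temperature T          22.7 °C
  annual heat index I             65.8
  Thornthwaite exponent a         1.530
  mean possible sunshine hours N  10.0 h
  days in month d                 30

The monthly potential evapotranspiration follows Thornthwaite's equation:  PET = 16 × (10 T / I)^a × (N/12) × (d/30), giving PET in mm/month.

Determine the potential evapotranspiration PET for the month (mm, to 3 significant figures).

10T/I = 10 × 22.7 / 65.8 = 3.4498
(10T/I)^a = 3.4498^1.530 = 6.6500
Uncorrected PET = 16 × 6.6500 = 106.400 mm
Correction = (N/12)(d/30) = (10.0/12)(30/30) = 0.8333
PET = 106.400 × 0.8333 = 88.663 mm/month

88.7 mm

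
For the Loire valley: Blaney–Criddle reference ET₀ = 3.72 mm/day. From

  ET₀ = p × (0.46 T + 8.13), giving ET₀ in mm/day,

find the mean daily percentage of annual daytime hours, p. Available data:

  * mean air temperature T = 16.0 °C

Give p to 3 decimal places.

p = ET₀ / (0.46 T + 8.13) = 3.72 / (0.46 × 16.0 + 8.13) = 3.72 / 15.490 = 0.2402

0.240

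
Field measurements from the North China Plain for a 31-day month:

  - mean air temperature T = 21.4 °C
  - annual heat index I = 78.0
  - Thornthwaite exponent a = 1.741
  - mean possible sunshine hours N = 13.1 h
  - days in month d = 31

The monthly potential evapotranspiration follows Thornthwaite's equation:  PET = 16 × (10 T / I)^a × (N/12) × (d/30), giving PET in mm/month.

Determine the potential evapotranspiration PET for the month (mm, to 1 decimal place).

10T/I = 10 × 21.4 / 78.0 = 2.7436
(10T/I)^a = 2.7436^1.741 = 5.7958
Uncorrected PET = 16 × 5.7958 = 92.733 mm
Correction = (N/12)(d/30) = (13.1/12)(31/30) = 1.1281
PET = 92.733 × 1.1281 = 104.612 mm/month

104.6 mm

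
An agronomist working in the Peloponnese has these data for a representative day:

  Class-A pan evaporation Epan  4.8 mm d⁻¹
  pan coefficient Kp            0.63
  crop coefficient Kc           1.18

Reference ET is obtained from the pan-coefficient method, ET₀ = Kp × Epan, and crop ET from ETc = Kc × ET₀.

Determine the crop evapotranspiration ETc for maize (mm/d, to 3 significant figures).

3.57 mm/d

ET₀ = 0.63 × 4.8 = 3.0240 mm/d
ETc = Kc × ET₀ = 1.18 × 3.0240 = 3.5683 mm/d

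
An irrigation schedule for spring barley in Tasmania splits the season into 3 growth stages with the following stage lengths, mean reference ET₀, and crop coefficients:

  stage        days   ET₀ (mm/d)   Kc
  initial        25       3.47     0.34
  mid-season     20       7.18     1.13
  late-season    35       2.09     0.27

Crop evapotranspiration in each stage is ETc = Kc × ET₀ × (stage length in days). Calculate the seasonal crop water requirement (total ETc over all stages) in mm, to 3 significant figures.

212 mm

initial: 0.34 × 3.47 × 25 = 29.50 mm
mid-season: 1.13 × 7.18 × 20 = 162.27 mm
late-season: 0.27 × 2.09 × 35 = 19.75 mm
Seasonal total = 211.52 mm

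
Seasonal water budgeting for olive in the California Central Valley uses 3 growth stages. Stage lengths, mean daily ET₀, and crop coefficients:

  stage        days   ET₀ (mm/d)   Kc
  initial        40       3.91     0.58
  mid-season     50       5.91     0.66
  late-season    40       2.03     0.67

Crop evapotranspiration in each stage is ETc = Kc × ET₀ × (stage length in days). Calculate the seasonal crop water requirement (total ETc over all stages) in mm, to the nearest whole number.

340 mm

initial: 0.58 × 3.91 × 40 = 90.71 mm
mid-season: 0.66 × 5.91 × 50 = 195.03 mm
late-season: 0.67 × 2.03 × 40 = 54.40 mm
Seasonal total = 340.14 mm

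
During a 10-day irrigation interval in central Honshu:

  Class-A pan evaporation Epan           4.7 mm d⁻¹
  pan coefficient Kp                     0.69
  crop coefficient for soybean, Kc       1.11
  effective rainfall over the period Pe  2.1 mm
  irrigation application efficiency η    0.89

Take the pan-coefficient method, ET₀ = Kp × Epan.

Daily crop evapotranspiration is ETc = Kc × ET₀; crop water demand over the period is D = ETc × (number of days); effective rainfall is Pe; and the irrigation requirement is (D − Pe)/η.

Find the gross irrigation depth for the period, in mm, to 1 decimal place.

ET₀ = 0.69 × 4.7 = 3.2430 mm/d
ETc = Kc × ET₀ = 1.11 × 3.2430 = 3.5997 mm/d
Crop demand D = ETc × 10 d = 3.5997 × 10 = 35.997 mm
D − Pe = 35.997 − 2.1 = 33.897 mm
Gross irrigation = 33.897 / 0.89 = 38.087 mm

38.1 mm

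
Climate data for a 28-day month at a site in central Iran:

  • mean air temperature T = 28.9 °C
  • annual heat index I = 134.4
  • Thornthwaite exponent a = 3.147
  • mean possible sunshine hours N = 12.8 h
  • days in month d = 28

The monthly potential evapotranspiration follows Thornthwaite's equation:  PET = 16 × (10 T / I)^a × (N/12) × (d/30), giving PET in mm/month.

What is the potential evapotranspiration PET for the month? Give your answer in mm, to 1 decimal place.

10T/I = 10 × 28.9 / 134.4 = 2.1503
(10T/I)^a = 2.1503^3.147 = 11.1269
Uncorrected PET = 16 × 11.1269 = 178.030 mm
Correction = (N/12)(d/30) = (12.8/12)(28/30) = 0.9956
PET = 178.030 × 0.9956 = 177.247 mm/month

177.2 mm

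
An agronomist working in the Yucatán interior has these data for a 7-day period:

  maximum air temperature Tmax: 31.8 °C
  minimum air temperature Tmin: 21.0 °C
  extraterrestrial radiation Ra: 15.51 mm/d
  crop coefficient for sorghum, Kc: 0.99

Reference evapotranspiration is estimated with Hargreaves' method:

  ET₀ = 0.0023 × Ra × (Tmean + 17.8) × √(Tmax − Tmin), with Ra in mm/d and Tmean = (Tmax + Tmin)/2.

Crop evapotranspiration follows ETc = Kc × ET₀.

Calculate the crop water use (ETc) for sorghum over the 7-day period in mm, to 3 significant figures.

Tmean = (31.8 + 21.0)/2 = 26.40 °C
ET₀ = 0.0023 × 15.51 × (26.40 + 17.8) × √10.8 = 0.0023 × 15.51 × 44.20 × 3.2863 = 5.1817 mm/d
ETc = Kc × ET₀ = 0.99 × 5.1817 = 5.1299 mm/d
Over 7 days: 5.1299 × 7 = 35.909 mm

35.9 mm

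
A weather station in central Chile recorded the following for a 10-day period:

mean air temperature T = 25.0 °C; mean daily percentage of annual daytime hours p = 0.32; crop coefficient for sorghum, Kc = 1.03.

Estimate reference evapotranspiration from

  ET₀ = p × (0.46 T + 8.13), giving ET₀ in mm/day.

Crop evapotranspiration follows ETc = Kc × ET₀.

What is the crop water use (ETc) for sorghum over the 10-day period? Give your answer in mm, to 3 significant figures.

ET₀ = 0.32 × (0.46 × 25.0 + 8.13) = 0.32 × 19.630 = 6.2816 mm/d
ETc = Kc × ET₀ = 1.03 × 6.2816 = 6.4700 mm/d
Over 10 days: 6.4700 × 10 = 64.700 mm

64.7 mm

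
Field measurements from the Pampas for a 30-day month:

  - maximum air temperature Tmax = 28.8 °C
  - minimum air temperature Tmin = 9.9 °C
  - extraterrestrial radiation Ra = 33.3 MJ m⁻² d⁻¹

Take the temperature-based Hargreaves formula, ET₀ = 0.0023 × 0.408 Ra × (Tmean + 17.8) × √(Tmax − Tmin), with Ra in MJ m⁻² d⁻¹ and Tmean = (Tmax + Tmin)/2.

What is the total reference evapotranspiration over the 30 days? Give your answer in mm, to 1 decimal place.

151.4 mm

Tmean = (28.8 + 9.9)/2 = 19.35 °C
0.408 Ra = 0.408 × 33.3 = 13.5864 mm/d equivalent
ET₀ = 0.0023 × 13.5864 × (19.35 + 17.8) × √18.9 = 0.0023 × 13.5864 × 37.15 × 4.3474 = 5.0469 mm/d
Over 30 days: 5.0469 × 30 = 151.407 mm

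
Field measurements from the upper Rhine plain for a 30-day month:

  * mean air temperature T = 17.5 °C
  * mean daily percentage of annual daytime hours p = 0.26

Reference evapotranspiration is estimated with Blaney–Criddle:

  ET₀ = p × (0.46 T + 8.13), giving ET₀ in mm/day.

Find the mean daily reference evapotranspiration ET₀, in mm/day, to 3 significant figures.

4.21 mm/day

ET₀ = 0.26 × (0.46 × 17.5 + 8.13) = 0.26 × 16.180 = 4.2068 mm/d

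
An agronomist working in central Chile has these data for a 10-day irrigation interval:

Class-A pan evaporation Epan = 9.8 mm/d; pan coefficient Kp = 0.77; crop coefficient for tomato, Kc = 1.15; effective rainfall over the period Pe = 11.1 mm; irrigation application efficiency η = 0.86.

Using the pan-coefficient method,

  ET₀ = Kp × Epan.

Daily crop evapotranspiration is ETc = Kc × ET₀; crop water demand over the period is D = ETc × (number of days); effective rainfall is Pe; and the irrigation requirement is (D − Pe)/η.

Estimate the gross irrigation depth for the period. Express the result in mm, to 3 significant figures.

88.0 mm

ET₀ = 0.77 × 9.8 = 7.5460 mm/d
ETc = Kc × ET₀ = 1.15 × 7.5460 = 8.6779 mm/d
Crop demand D = ETc × 10 d = 8.6779 × 10 = 86.779 mm
D − Pe = 86.779 − 11.1 = 75.679 mm
Gross irrigation = 75.679 / 0.86 = 87.999 mm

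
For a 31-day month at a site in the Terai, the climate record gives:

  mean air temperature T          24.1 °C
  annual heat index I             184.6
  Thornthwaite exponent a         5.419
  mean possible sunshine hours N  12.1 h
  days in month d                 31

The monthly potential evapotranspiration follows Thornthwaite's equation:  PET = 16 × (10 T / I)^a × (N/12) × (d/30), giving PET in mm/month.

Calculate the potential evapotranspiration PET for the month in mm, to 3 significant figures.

70.7 mm

10T/I = 10 × 24.1 / 184.6 = 1.3055
(10T/I)^a = 1.3055^5.419 = 4.2403
Uncorrected PET = 16 × 4.2403 = 67.845 mm
Correction = (N/12)(d/30) = (12.1/12)(31/30) = 1.0419
PET = 67.845 × 1.0419 = 70.688 mm/month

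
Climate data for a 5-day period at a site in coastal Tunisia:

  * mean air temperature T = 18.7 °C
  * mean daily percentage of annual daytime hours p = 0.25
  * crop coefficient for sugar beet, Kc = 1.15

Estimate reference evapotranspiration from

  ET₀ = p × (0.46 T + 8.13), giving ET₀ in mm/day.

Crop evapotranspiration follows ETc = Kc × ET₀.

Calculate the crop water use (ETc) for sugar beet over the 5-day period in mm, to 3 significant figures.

ET₀ = 0.25 × (0.46 × 18.7 + 8.13) = 0.25 × 16.732 = 4.1830 mm/d
ETc = Kc × ET₀ = 1.15 × 4.1830 = 4.8105 mm/d
Over 5 days: 4.8105 × 5 = 24.053 mm

24.1 mm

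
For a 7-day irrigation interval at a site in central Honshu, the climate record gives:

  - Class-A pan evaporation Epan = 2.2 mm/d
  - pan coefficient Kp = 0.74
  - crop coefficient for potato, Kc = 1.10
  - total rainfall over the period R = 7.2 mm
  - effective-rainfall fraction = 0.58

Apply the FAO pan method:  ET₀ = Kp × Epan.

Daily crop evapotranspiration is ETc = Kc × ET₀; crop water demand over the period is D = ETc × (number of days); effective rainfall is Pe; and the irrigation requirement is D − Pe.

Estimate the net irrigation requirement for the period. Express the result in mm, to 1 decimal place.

ET₀ = 0.74 × 2.2 = 1.6280 mm/d
ETc = Kc × ET₀ = 1.10 × 1.6280 = 1.7908 mm/d
Crop demand D = ETc × 7 d = 1.7908 × 7 = 12.536 mm
Pe = 0.58 × 7.2 = 4.176 mm
D − Pe = 12.536 − 4.176 = 8.360 mm

8.4 mm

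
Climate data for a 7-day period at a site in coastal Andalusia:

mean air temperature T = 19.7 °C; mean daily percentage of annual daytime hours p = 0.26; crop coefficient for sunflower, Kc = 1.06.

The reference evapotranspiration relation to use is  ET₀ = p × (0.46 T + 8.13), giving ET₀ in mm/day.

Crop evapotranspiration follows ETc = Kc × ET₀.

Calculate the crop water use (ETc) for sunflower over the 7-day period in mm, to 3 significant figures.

ET₀ = 0.26 × (0.46 × 19.7 + 8.13) = 0.26 × 17.192 = 4.4699 mm/d
ETc = Kc × ET₀ = 1.06 × 4.4699 = 4.7381 mm/d
Over 7 days: 4.7381 × 7 = 33.167 mm

33.2 mm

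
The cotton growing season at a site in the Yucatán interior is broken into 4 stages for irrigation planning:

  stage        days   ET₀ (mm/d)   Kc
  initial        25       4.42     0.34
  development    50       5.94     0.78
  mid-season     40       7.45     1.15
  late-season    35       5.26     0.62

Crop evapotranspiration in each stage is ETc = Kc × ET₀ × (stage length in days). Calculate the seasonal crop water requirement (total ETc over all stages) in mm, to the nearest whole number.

initial: 0.34 × 4.42 × 25 = 37.57 mm
development: 0.78 × 5.94 × 50 = 231.66 mm
mid-season: 1.15 × 7.45 × 40 = 342.70 mm
late-season: 0.62 × 5.26 × 35 = 114.14 mm
Seasonal total = 726.07 mm

726 mm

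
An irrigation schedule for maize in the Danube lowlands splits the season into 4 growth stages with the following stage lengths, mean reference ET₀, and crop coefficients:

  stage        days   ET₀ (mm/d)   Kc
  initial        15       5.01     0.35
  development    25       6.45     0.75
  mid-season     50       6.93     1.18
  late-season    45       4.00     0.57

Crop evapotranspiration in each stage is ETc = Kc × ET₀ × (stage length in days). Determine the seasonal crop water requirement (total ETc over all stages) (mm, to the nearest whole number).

initial: 0.35 × 5.01 × 15 = 26.30 mm
development: 0.75 × 6.45 × 25 = 120.94 mm
mid-season: 1.18 × 6.93 × 50 = 408.87 mm
late-season: 0.57 × 4.00 × 45 = 102.60 mm
Seasonal total = 658.71 mm

659 mm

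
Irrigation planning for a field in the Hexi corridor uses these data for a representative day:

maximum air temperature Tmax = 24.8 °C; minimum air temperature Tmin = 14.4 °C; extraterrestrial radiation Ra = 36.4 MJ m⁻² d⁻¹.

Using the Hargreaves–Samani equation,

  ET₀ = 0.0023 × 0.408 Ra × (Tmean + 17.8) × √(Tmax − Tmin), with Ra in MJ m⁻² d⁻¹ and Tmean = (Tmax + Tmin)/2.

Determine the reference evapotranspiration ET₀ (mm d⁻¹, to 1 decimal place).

Tmean = (24.8 + 14.4)/2 = 19.60 °C
0.408 Ra = 0.408 × 36.4 = 14.8512 mm/d equivalent
ET₀ = 0.0023 × 14.8512 × (19.60 + 17.8) × √10.4 = 0.0023 × 14.8512 × 37.40 × 3.2249 = 4.1198 mm/d

4.1 mm d⁻¹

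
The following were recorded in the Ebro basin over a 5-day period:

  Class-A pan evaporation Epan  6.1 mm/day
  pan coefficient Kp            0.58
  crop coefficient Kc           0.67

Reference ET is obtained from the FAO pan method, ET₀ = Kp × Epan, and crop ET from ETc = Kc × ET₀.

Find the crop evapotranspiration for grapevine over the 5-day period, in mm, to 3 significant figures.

11.9 mm

ET₀ = 0.58 × 6.1 = 3.5380 mm/d
ETc = Kc × ET₀ = 0.67 × 3.5380 = 2.3705 mm/d
Over 5 days: 2.3705 × 5 = 11.853 mm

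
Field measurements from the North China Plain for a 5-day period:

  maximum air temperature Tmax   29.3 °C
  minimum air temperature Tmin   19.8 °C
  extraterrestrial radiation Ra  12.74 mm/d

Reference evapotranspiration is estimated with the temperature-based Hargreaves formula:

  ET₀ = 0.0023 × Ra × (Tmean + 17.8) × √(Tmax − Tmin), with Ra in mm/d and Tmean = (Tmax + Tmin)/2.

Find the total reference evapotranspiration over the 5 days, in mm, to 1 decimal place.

19.1 mm

Tmean = (29.3 + 19.8)/2 = 24.55 °C
ET₀ = 0.0023 × 12.74 × (24.55 + 17.8) × √9.5 = 0.0023 × 12.74 × 42.35 × 3.0822 = 3.8248 mm/d
Over 5 days: 3.8248 × 5 = 19.124 mm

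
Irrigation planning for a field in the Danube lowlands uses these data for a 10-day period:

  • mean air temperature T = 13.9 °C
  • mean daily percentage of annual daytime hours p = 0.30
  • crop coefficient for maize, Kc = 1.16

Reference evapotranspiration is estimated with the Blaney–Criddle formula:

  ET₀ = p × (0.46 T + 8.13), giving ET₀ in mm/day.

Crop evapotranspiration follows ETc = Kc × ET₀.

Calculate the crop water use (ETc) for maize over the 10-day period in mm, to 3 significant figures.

50.5 mm

ET₀ = 0.30 × (0.46 × 13.9 + 8.13) = 0.30 × 14.524 = 4.3572 mm/d
ETc = Kc × ET₀ = 1.16 × 4.3572 = 5.0544 mm/d
Over 10 days: 5.0544 × 10 = 50.544 mm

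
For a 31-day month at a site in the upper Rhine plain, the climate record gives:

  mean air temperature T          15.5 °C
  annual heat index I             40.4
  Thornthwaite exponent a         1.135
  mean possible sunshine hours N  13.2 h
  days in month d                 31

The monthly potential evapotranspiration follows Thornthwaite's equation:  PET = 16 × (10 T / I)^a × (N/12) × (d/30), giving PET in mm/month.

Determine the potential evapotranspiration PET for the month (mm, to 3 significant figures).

10T/I = 10 × 15.5 / 40.4 = 3.8366
(10T/I)^a = 3.8366^1.135 = 4.6002
Uncorrected PET = 16 × 4.6002 = 73.603 mm
Correction = (N/12)(d/30) = (13.2/12)(31/30) = 1.1367
PET = 73.603 × 1.1367 = 83.665 mm/month

83.7 mm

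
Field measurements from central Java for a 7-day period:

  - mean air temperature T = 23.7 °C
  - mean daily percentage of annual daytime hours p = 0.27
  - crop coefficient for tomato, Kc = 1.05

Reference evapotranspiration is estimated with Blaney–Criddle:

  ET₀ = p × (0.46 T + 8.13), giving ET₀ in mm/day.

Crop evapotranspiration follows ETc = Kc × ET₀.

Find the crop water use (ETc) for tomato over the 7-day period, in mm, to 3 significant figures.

37.8 mm

ET₀ = 0.27 × (0.46 × 23.7 + 8.13) = 0.27 × 19.032 = 5.1386 mm/d
ETc = Kc × ET₀ = 1.05 × 5.1386 = 5.3955 mm/d
Over 7 days: 5.3955 × 7 = 37.769 mm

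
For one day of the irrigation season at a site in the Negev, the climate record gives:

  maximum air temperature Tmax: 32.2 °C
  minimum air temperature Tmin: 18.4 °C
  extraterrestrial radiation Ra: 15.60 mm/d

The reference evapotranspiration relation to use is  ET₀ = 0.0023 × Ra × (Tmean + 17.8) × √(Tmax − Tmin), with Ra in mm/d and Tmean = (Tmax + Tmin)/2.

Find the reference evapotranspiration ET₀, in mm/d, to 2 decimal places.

5.74 mm/d

Tmean = (32.2 + 18.4)/2 = 25.30 °C
ET₀ = 0.0023 × 15.60 × (25.30 + 17.8) × √13.8 = 0.0023 × 15.60 × 43.10 × 3.7148 = 5.7447 mm/d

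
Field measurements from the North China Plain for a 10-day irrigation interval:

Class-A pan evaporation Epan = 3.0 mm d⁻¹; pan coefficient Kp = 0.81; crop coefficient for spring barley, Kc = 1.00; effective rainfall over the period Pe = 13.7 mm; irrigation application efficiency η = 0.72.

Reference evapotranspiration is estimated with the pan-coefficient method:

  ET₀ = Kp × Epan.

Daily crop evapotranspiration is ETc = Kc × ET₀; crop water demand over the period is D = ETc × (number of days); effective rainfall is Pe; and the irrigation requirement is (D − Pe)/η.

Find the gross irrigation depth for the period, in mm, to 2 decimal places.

14.72 mm

ET₀ = 0.81 × 3.0 = 2.4300 mm/d
ETc = Kc × ET₀ = 1.00 × 2.4300 = 2.4300 mm/d
Crop demand D = ETc × 10 d = 2.4300 × 10 = 24.300 mm
D − Pe = 24.300 − 13.7 = 10.600 mm
Gross irrigation = 10.600 / 0.72 = 14.722 mm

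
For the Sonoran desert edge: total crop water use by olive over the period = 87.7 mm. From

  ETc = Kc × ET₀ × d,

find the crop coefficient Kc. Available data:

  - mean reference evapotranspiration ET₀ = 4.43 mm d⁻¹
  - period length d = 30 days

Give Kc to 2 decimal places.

0.66

ETc = Kc × ET₀ × d  ⇒  Kc = ETc / (ET₀ × d)
Kc = 87.7 / (4.43 × 30) = 87.7 / 132.90 = 0.6599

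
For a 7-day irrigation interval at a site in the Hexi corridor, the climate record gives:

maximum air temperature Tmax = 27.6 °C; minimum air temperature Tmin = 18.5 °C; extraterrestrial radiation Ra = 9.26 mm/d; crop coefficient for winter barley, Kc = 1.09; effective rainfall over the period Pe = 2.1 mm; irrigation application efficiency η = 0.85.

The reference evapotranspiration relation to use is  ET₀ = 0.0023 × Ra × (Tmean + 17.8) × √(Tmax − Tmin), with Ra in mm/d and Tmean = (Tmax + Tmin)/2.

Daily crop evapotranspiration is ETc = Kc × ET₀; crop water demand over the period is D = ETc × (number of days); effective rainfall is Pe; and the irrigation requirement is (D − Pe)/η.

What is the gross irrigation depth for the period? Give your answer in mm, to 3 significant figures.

21.1 mm

Tmean = (27.6 + 18.5)/2 = 23.05 °C
ET₀ = 0.0023 × 9.26 × (23.05 + 17.8) × √9.1 = 0.0023 × 9.26 × 40.85 × 3.0166 = 2.6245 mm/d
ETc = Kc × ET₀ = 1.09 × 2.6245 = 2.8607 mm/d
Crop demand D = ETc × 7 d = 2.8607 × 7 = 20.025 mm
D − Pe = 20.025 − 2.1 = 17.925 mm
Gross irrigation = 17.925 / 0.85 = 21.088 mm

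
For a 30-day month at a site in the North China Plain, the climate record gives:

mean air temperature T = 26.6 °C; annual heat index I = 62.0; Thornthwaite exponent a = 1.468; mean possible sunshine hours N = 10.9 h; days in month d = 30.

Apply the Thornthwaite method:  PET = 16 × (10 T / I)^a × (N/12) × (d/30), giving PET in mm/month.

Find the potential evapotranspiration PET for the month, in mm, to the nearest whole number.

123 mm

10T/I = 10 × 26.6 / 62.0 = 4.2903
(10T/I)^a = 4.2903^1.468 = 8.4819
Uncorrected PET = 16 × 8.4819 = 135.710 mm
Correction = (N/12)(d/30) = (10.9/12)(30/30) = 0.9083
PET = 135.710 × 0.9083 = 123.265 mm/month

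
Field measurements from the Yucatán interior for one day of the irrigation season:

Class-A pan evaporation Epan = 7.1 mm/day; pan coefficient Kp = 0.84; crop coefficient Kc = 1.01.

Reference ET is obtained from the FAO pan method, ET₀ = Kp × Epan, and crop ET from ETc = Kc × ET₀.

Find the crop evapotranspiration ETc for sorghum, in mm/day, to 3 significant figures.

ET₀ = 0.84 × 7.1 = 5.9640 mm/d
ETc = Kc × ET₀ = 1.01 × 5.9640 = 6.0236 mm/d

6.02 mm/day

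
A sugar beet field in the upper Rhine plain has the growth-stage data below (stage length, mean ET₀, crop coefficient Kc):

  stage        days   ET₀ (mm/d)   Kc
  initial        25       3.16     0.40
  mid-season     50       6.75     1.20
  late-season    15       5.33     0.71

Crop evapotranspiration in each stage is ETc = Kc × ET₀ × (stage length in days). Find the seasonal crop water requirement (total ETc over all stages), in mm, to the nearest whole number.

493 mm

initial: 0.40 × 3.16 × 25 = 31.60 mm
mid-season: 1.20 × 6.75 × 50 = 405.00 mm
late-season: 0.71 × 5.33 × 15 = 56.76 mm
Seasonal total = 493.36 mm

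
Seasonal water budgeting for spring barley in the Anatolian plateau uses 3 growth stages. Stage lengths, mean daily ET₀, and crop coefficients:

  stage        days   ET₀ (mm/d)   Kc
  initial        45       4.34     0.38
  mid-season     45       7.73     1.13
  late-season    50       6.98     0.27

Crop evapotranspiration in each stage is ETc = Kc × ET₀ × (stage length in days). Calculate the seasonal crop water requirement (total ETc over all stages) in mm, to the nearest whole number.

initial: 0.38 × 4.34 × 45 = 74.21 mm
mid-season: 1.13 × 7.73 × 45 = 393.07 mm
late-season: 0.27 × 6.98 × 50 = 94.23 mm
Seasonal total = 561.51 mm

562 mm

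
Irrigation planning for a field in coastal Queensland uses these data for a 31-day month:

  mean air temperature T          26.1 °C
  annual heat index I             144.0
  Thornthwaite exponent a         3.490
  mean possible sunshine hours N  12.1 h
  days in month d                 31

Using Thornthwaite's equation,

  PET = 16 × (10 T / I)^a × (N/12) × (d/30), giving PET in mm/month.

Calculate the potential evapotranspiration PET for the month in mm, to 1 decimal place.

10T/I = 10 × 26.1 / 144.0 = 1.8125
(10T/I)^a = 1.8125^3.490 = 7.9688
Uncorrected PET = 16 × 7.9688 = 127.501 mm
Correction = (N/12)(d/30) = (12.1/12)(31/30) = 1.0419
PET = 127.501 × 1.0419 = 132.843 mm/month

132.8 mm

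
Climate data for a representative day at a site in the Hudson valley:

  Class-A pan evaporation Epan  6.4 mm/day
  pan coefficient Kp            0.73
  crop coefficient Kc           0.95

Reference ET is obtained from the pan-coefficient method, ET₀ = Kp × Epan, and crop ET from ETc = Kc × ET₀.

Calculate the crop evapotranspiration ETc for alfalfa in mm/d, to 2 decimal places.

4.44 mm/d

ET₀ = 0.73 × 6.4 = 4.6720 mm/d
ETc = Kc × ET₀ = 0.95 × 4.6720 = 4.4384 mm/d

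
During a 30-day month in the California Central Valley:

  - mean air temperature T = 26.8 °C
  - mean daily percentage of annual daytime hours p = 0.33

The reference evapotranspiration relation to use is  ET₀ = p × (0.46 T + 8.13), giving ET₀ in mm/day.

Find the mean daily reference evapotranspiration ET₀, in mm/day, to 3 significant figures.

ET₀ = 0.33 × (0.46 × 26.8 + 8.13) = 0.33 × 20.458 = 6.7511 mm/d

6.75 mm/day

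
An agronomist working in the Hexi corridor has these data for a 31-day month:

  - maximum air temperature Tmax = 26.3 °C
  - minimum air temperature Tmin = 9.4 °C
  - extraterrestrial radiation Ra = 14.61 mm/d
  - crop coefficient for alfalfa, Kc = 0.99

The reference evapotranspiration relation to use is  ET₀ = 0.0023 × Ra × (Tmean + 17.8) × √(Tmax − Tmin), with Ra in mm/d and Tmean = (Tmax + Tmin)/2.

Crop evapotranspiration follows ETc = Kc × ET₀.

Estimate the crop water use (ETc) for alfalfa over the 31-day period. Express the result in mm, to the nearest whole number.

Tmean = (26.3 + 9.4)/2 = 17.85 °C
ET₀ = 0.0023 × 14.61 × (17.85 + 17.8) × √16.9 = 0.0023 × 14.61 × 35.65 × 4.1110 = 4.9248 mm/d
ETc = Kc × ET₀ = 0.99 × 4.9248 = 4.8756 mm/d
Over 31 days: 4.8756 × 31 = 151.144 mm

151 mm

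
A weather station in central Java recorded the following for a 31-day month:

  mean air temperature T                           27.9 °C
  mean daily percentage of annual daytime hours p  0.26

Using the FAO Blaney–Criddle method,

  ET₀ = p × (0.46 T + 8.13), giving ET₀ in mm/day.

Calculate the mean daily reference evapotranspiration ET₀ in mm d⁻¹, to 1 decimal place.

5.5 mm d⁻¹

ET₀ = 0.26 × (0.46 × 27.9 + 8.13) = 0.26 × 20.964 = 5.4506 mm/d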